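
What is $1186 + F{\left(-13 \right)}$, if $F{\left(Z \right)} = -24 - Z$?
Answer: $1175$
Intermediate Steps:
$1186 + F{\left(-13 \right)} = 1186 - 11 = 1175$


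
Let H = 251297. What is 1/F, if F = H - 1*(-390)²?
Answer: 1/99197 ≈ 1.0081e-5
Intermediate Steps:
F = 99197 (F = 251297 - 1*(-390)² = 251297 - 1*152100 = 251297 - 152100 = 99197)
1/F = 1/99197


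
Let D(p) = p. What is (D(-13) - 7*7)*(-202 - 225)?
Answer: 26474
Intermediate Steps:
(D(-13) - 7*7)*(-202 - 225) = (-13 - 7*7)*(-202 - 225) = (-13 - 49)*(-427) = -62*(-427) = 26474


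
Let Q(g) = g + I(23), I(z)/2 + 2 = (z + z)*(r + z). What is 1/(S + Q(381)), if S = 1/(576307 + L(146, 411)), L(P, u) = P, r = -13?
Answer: 576453/747659542 ≈ 0.00077101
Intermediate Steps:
I(z) = -4 + 4*z*(-13 + z) (I(z) = -4 + 2*((z + z)*(-13 + z)) = -4 + 2*((2*z)*(-13 + z)) = -4 + 2*(2*z*(-13 + z)) = -4 + 4*z*(-13 + z))
Q(g) = 916 + g (Q(g) = g + (-4 - 52*23 + 4*23²) = g + (-4 - 1196 + 4*529) = g + (-4 - 1196 + 2116) = g + 916 = 916 + g)
S = 1/576453 (S = 1/(576307 + 146) = 1/576453 ≈ 1.7347e-6)
1/(S + Q(381)) = 1/(1/576453 + (916 + 381)) = 1/(1/576453 + 1297) = 1/(747659542/576453) = 576453/747659542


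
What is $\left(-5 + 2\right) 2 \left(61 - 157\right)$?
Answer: $576$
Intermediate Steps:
$\left(-5 + 2\right) 2 \left(61 - 157\right) = \left(-3\right) 2 \left(-96\right) = \left(-6\right) \left(-96\right) = 576$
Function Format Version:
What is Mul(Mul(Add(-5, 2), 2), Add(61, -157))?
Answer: 576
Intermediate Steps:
Mul(Mul(Add(-5, 2), 2), Add(61, -157)) = Mul(Mul(-3, 2), -96) = Mul(-6, -96) = 576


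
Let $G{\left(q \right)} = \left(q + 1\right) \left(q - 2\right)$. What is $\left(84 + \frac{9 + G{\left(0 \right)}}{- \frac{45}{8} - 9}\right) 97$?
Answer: $\frac{947884}{117} \approx 8101.6$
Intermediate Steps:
$G{\left(q \right)} = \left(1 + q\right) \left(-2 + q\right)$
$\left(84 + \frac{9 + G{\left(0 \right)}}{- \frac{45}{8} - 9}\right) 97 = \left(84 + \frac{9 - \left(2 - 0^{2}\right)}{- \frac{45}{8} - 9}\right) 97 = \left(84 + \frac{9 + \left(-2 + 0 + 0\right)}{\left(-45\right) \frac{1}{8} - 9}\right) 97 = \left(84 + \frac{9 - 2}{- \frac{45}{8} - 9}\right) 97 = \left(84 + \frac{7}{- \frac{117}{8}}\right) 97 = \left(84 + 7 \left(- \frac{8}{117}\right)\right) 97 = \left(84 - \frac{56}{117}\right) 97 = \frac{9772}{117} \cdot 97 = \frac{947884}{117}$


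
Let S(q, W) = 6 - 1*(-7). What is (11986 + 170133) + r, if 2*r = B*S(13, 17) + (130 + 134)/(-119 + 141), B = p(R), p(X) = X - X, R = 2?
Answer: 182125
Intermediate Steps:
p(X) = 0
S(q, W) = 13 (S(q, W) = 6 + 7 = 13)
B = 0
r = 6 (r = (0*13 + (130 + 134)/(-119 + 141))/2 = (0 + 264/22)/2 = (0 + 264*(1/22))/2 = (0 + 12)/2 = (1/2)*12 = 6)
(11986 + 170133) + r = (11986 + 170133) + 6 = 182119 + 6 = 182125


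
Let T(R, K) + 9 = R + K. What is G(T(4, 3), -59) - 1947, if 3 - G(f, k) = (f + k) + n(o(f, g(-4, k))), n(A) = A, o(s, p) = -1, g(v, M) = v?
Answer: -1882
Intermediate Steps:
T(R, K) = -9 + K + R (T(R, K) = -9 + (R + K) = -9 + (K + R) = -9 + K + R)
G(f, k) = 4 - f - k (G(f, k) = 3 - ((f + k) - 1) = 3 - (-1 + f + k) = 3 + (1 - f - k) = 4 - f - k)
G(T(4, 3), -59) - 1947 = (4 - (-9 + 3 + 4) - 1*(-59)) - 1947 = (4 - 1*(-2) + 59) - 1947 = (4 + 2 + 59) - 1947 = 65 - 1947 = -1882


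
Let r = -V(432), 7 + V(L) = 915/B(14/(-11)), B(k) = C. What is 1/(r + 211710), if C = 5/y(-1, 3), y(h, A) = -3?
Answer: 1/212266 ≈ 4.7111e-6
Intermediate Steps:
C = -5/3 (C = 5/(-3) = 5*(-⅓) = -5/3 ≈ -1.6667)
B(k) = -5/3
V(L) = -556 (V(L) = -7 + 915/(-5/3) = -7 + 915*(-⅗) = -7 - 549 = -556)
r = 556 (r = -1*(-556) = 556)
1/(r + 211710) = 1/(556 + 211710) = 1/212266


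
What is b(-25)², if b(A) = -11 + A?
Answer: 1296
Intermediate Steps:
b(-25)² = (-11 - 25)² = (-36)² = 1296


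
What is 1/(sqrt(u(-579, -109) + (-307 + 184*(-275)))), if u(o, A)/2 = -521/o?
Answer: -I*sqrt(17065510269)/29474111 ≈ -0.0044322*I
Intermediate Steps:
u(o, A) = -1042/o (u(o, A) = 2*(-521/o) = -1042/o)
1/(sqrt(u(-579, -109) + (-307 + 184*(-275)))) = 1/(sqrt(-1042/(-579) + (-307 + 184*(-275)))) = 1/(sqrt(-1042*(-1/579) + (-307 - 50600))) = 1/(sqrt(1042/579 - 50907)) = 1/(sqrt(-29474111/579)) = 1/(I*sqrt(17065510269)/579) = -I*sqrt(17065510269)/29474111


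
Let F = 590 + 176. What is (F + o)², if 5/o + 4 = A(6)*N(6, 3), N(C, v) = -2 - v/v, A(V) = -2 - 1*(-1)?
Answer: 579121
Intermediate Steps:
A(V) = -1 (A(V) = -2 + 1 = -1)
F = 766
N(C, v) = -3 (N(C, v) = -2 - 1*1 = -2 - 1 = -3)
o = -5 (o = 5/(-4 - 1*(-3)) = 5/(-4 + 3) = 5/(-1) = 5*(-1) = -5)
(F + o)² = (766 - 5)² = 761² = 579121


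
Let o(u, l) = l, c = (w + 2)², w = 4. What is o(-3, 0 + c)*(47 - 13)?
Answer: 1224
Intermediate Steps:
c = 36 (c = (4 + 2)² = 6² = 36)
o(-3, 0 + c)*(47 - 13) = (0 + 36)*(47 - 13) = 36*34 = 1224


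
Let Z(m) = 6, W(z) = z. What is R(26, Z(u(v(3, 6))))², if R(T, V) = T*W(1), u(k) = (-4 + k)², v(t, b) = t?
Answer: 676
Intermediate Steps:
R(T, V) = T (R(T, V) = T*1 = T)
R(26, Z(u(v(3, 6))))² = 26² = 676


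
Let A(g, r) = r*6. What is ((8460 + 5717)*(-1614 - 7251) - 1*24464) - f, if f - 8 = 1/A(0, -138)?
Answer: -104082561755/828 ≈ -1.2570e+8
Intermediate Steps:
A(g, r) = 6*r
f = 6623/828 (f = 8 + 1/(6*(-138)) = 8 + 1/(-828) = 8 - 1/828 = 6623/828 ≈ 7.9988)
((8460 + 5717)*(-1614 - 7251) - 1*24464) - f = ((8460 + 5717)*(-1614 - 7251) - 1*24464) - 1*6623/828 = (14177*(-8865) - 24464) - 6623/828 = (-125679105 - 24464) - 6623/828 = -125703569 - 6623/828 = -104082561755/828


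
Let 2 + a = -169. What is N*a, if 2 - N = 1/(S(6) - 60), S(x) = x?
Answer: -2071/6 ≈ -345.17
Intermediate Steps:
a = -171 (a = -2 - 169 = -171)
N = 109/54 (N = 2 - 1/(6 - 60) = 2 - 1/(-54) = 2 - 1*(-1/54) = 2 + 1/54 = 109/54 ≈ 2.0185)
N*a = (109/54)*(-171) = -2071/6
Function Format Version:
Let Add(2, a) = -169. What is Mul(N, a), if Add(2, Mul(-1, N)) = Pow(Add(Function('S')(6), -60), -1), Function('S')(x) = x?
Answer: Rational(-2071, 6) ≈ -345.17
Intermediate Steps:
a = -171 (a = Add(-2, -169) = -171)
N = Rational(109, 54) (N = Add(2, Mul(-1, Pow(Add(6, -60), -1))) = Add(2, Mul(-1, Pow(-54, -1))) = Add(2, Mul(-1, Rational(-1, 54))) = Add(2, Rational(1, 54)) = Rational(109, 54) ≈ 2.0185)
Mul(N, a) = Mul(Rational(109, 54), -171) = Rational(-2071, 6)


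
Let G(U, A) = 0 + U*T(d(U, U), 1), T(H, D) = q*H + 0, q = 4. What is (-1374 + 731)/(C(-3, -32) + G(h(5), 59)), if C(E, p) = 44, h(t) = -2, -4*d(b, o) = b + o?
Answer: -643/36 ≈ -17.861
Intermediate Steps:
d(b, o) = -b/4 - o/4 (d(b, o) = -(b + o)/4 = -b/4 - o/4)
T(H, D) = 4*H (T(H, D) = 4*H + 0 = 4*H)
G(U, A) = -2*U² (G(U, A) = 0 + U*(4*(-U/4 - U/4)) = 0 + U*(4*(-U/2)) = 0 + U*(-2*U) = 0 - 2*U² = -2*U²)
(-1374 + 731)/(C(-3, -32) + G(h(5), 59)) = (-1374 + 731)/(44 - 2*(-2)²) = -643/(44 - 2*4) = -643/(44 - 8) = -643/36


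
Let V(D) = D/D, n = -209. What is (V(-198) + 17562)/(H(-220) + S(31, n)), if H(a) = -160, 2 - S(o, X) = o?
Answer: -2509/27 ≈ -92.926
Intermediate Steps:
S(o, X) = 2 - o
V(D) = 1
(V(-198) + 17562)/(H(-220) + S(31, n)) = (1 + 17562)/(-160 + (2 - 1*31)) = 17563/(-160 + (2 - 31)) = 17563/(-160 - 29) = 17563/(-189) = 17563*(-1/189) = -2509/27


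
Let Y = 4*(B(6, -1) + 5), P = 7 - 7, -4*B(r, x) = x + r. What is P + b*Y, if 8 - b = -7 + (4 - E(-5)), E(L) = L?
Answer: 90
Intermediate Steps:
B(r, x) = -r/4 - x/4 (B(r, x) = -(x + r)/4 = -(r + x)/4 = -r/4 - x/4)
P = 0
b = 6 (b = 8 - (-7 + (4 - 1*(-5))) = 8 - (-7 + (4 + 5)) = 8 - (-7 + 9) = 8 - 1*2 = 8 - 2 = 6)
Y = 15 (Y = 4*((-¼*6 - ¼*(-1)) + 5) = 4*((-3/2 + ¼) + 5) = 4*(-5/4 + 5) = 4*(15/4) = 15)
P + b*Y = 0 + 6*15 = 0 + 90 = 90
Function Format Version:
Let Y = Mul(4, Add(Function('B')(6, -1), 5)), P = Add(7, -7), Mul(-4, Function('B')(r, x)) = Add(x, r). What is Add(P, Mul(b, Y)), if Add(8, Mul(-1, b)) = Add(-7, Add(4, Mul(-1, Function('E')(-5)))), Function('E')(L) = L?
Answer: 90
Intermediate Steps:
Function('B')(r, x) = Add(Mul(Rational(-1, 4), r), Mul(Rational(-1, 4), x)) (Function('B')(r, x) = Mul(Rational(-1, 4), Add(x, r)) = Mul(Rational(-1, 4), Add(r, x)) = Add(Mul(Rational(-1, 4), r), Mul(Rational(-1, 4), x)))
P = 0
b = 6 (b = Add(8, Mul(-1, Add(-7, Add(4, Mul(-1, -5))))) = Add(8, Mul(-1, Add(-7, Add(4, 5)))) = Add(8, Mul(-1, Add(-7, 9))) = Add(8, Mul(-1, 2)) = Add(8, -2) = 6)
Y = 15 (Y = Mul(4, Add(Add(Mul(Rational(-1, 4), 6), Mul(Rational(-1, 4), -1)), 5)) = Mul(4, Add(Add(Rational(-3, 2), Rational(1, 4)), 5)) = Mul(4, Add(Rational(-5, 4), 5)) = Mul(4, Rational(15, 4)) = 15)
Add(P, Mul(b, Y)) = Add(0, Mul(6, 15)) = Add(0, 90) = 90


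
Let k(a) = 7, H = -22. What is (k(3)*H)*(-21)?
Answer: 3234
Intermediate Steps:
(k(3)*H)*(-21) = (7*(-22))*(-21) = -154*(-21) = 3234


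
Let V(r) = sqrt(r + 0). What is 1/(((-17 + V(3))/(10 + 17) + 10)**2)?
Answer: 729/(253 + sqrt(3))**2 ≈ 0.011235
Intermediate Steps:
V(r) = sqrt(r)
1/(((-17 + V(3))/(10 + 17) + 10)**2) = 1/(((-17 + sqrt(3))/(10 + 17) + 10)**2) = 1/(((-17 + sqrt(3))/27 + 10)**2) = 1/(((-17 + sqrt(3))*(1/27) + 10)**2) = 1/(((-17/27 + sqrt(3)/27) + 10)**2) = 1/((253/27 + sqrt(3)/27)**2) = (253/27 + sqrt(3)/27)**(-2)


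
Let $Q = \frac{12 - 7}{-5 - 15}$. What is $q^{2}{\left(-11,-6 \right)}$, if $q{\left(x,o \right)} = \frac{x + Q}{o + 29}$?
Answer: $\frac{2025}{8464} \approx 0.23925$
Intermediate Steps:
$Q = - \frac{1}{4}$ ($Q = \frac{5}{-20} = 5 \left(- \frac{1}{20}\right) = - \frac{1}{4} \approx -0.25$)
$q{\left(x,o \right)} = \frac{- \frac{1}{4} + x}{29 + o}$ ($q{\left(x,o \right)} = \frac{x - \frac{1}{4}}{o + 29} = \frac{- \frac{1}{4} + x}{29 + o}$)
$q^{2}{\left(-11,-6 \right)} = \left(\frac{- \frac{1}{4} - 11}{29 - 6}\right)^{2} = \left(\frac{1}{23} \left(- \frac{45}{4}\right)\right)^{2} = \left(- \frac{45}{92}\right)^{2} = \frac{2025}{8464}$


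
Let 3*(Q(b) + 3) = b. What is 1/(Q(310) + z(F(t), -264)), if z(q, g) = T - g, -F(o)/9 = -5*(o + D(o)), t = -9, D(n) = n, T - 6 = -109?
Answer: 3/784 ≈ 0.0038265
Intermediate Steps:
T = -103 (T = 6 - 109 = -103)
Q(b) = -3 + b/3
F(o) = 90*o (F(o) = -(-45)*(o + o) = -(-45)*2*o = -(-90)*o = 90*o)
z(q, g) = -103 - g
1/(Q(310) + z(F(t), -264)) = 1/((-3 + (⅓)*310) + (-103 - 1*(-264))) = 1/((-3 + 310/3) + (-103 + 264)) = 1/(301/3 + 161) = 1/(784/3) = 3/784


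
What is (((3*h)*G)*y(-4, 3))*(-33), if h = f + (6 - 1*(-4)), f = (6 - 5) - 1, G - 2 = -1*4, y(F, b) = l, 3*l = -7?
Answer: -4620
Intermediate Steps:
l = -7/3 (l = (⅓)*(-7) = -7/3 ≈ -2.3333)
y(F, b) = -7/3
G = -2 (G = 2 - 1*4 = 2 - 4 = -2)
f = 0 (f = 1 - 1 = 0)
h = 10 (h = 0 + (6 - 1*(-4)) = 0 + (6 + 4) = 0 + 10 = 10)
(((3*h)*G)*y(-4, 3))*(-33) = (((3*10)*(-2))*(-7/3))*(-33) = ((30*(-2))*(-7/3))*(-33) = -60*(-7/3)*(-33) = 140*(-33) = -4620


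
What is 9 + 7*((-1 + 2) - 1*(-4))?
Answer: 44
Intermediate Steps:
9 + 7*((-1 + 2) - 1*(-4)) = 9 + 7*(1 + 4) = 9 + 7*5 = 9 + 35 = 44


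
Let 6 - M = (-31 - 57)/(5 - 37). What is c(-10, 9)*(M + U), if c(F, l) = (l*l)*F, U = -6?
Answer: 4455/2 ≈ 2227.5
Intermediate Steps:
M = 13/4 (M = 6 - (-31 - 57)/(5 - 37) = 6 - (-88)/(-32) = 6 - (-88)*(-1)/32 = 6 - 1*11/4 = 6 - 11/4 = 13/4 ≈ 3.2500)
c(F, l) = F*l**2 (c(F, l) = l**2*F = F*l**2)
c(-10, 9)*(M + U) = (-10*9**2)*(13/4 - 6) = -10*81*(-11/4) = -810*(-11/4) = 4455/2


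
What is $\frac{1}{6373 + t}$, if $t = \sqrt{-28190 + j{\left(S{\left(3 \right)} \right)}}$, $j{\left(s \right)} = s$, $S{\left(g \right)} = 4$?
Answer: $\frac{6373}{40643315} - \frac{i \sqrt{28186}}{40643315} \approx 0.0001568 - 4.1307 \cdot 10^{-6} i$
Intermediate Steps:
$t = i \sqrt{28186}$ ($t = \sqrt{-28190 + 4} = \sqrt{-28186} = i \sqrt{28186} \approx 167.89 i$)
$\frac{1}{6373 + t} = \frac{1}{6373 + i \sqrt{28186}}$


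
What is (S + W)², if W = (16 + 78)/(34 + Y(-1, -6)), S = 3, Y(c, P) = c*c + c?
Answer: 9604/289 ≈ 33.232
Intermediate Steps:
Y(c, P) = c + c² (Y(c, P) = c² + c = c + c²)
W = 47/17 (W = (16 + 78)/(34 - (1 - 1)) = 94/(34 - 1*0) = 94/(34 + 0) = 94/34 = 94*(1/34) = 47/17 ≈ 2.7647)
(S + W)² = (3 + 47/17)² = (98/17)² = 9604/289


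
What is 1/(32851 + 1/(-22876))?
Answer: 22876/751499475 ≈ 3.0440e-5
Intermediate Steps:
1/(32851 + 1/(-22876)) = 1/(32851 - 1/22876) = 1/(751499475/22876) = 22876/751499475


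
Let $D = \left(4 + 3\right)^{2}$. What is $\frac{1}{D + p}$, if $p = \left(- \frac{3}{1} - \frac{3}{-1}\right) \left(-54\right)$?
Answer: $\frac{1}{49} \approx 0.020408$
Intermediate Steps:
$D = 49$ ($D = 7^{2} = 49$)
$p = 0$ ($p = \left(\left(-3\right) 1 - -3\right) \left(-54\right) = \left(-3 + 3\right) \left(-54\right) = 0 \left(-54\right) = 0$)
$\frac{1}{D + p} = \frac{1}{49 + 0} = \frac{1}{49}$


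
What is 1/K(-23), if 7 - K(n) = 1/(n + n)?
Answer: 46/323 ≈ 0.14241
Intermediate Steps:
K(n) = 7 - 1/(2*n) (K(n) = 7 - 1/(n + n) = 7 - 1/(2*n))
1/K(-23) = 1/(7 - ½/(-23)) = 1/(7 - ½*(-1/23)) = 1/(7 + 1/46) = 1/(323/46) = 46/323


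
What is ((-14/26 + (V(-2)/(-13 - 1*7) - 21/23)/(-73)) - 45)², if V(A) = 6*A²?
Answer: 24667920155761/11910448225 ≈ 2071.1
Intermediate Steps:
((-14/26 + (V(-2)/(-13 - 1*7) - 21/23)/(-73)) - 45)² = ((-14/26 + ((6*(-2)²)/(-13 - 1*7) - 21/23)/(-73)) - 45)² = ((-14*1/26 + ((6*4)/(-13 - 7) - 21*1/23)*(-1/73)) - 45)² = ((-7/13 + (24/(-20) - 21/23)*(-1/73)) - 45)² = ((-7/13 + (24*(-1/20) - 21/23)*(-1/73)) - 45)² = ((-7/13 + (-6/5 - 21/23)*(-1/73)) - 45)² = ((-7/13 - 243/115*(-1/73)) - 45)² = ((-7/13 + 243/8395) - 45)² = (-55606/109135 - 45)² = (-4966681/109135)² = 24667920155761/11910448225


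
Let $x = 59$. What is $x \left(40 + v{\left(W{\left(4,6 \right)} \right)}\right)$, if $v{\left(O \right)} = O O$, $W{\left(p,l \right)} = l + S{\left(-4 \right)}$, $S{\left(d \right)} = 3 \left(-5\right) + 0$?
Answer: $7139$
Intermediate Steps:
$S{\left(d \right)} = -15$ ($S{\left(d \right)} = -15 + 0 = -15$)
$W{\left(p,l \right)} = -15 + l$ ($W{\left(p,l \right)} = l - 15 = -15 + l$)
$v{\left(O \right)} = O^{2}$
$x \left(40 + v{\left(W{\left(4,6 \right)} \right)}\right) = 59 \left(40 + \left(-15 + 6\right)^{2}\right) = 59 \left(40 + \left(-9\right)^{2}\right) = 59 \left(40 + 81\right) = 59 \cdot 121 = 7139$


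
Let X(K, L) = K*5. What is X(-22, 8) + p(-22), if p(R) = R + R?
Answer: -154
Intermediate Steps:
p(R) = 2*R
X(K, L) = 5*K
X(-22, 8) + p(-22) = 5*(-22) + 2*(-22) = -110 - 44 = -154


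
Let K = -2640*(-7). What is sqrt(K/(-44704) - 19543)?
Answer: I*sqrt(1260862858)/254 ≈ 139.8*I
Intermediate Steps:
K = 18480 (K = -120*(-154) = 18480)
sqrt(K/(-44704) - 19543) = sqrt(18480/(-44704) - 19543) = sqrt(18480*(-1/44704) - 19543) = sqrt(-105/254 - 19543) = sqrt(-4964027/254) = I*sqrt(1260862858)/254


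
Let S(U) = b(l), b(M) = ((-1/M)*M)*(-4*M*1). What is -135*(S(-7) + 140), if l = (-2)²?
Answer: -21060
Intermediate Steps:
l = 4
b(M) = 4*M (b(M) = -(-4)*M = 4*M)
S(U) = 16 (S(U) = 4*4 = 16)
-135*(S(-7) + 140) = -135*(16 + 140) = -135*156 = -21060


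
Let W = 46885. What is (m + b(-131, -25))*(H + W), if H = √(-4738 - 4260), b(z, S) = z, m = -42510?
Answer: -1999223285 - 42641*I*√8998 ≈ -1.9992e+9 - 4.0448e+6*I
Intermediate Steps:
H = I*√8998 (H = √(-8998) = I*√8998 ≈ 94.858*I)
(m + b(-131, -25))*(H + W) = (-42510 - 131)*(I*√8998 + 46885) = -42641*(46885 + I*√8998) = -1999223285 - 42641*I*√8998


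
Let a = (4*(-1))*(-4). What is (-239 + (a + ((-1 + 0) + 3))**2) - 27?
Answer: 58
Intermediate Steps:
a = 16 (a = -4*(-4) = 16)
(-239 + (a + ((-1 + 0) + 3))**2) - 27 = (-239 + (16 + ((-1 + 0) + 3))**2) - 27 = (-239 + (16 + (-1 + 3))**2) - 27 = (-239 + (16 + 2)**2) - 27 = (-239 + 18**2) - 27 = (-239 + 324) - 27 = 85 - 27 = 58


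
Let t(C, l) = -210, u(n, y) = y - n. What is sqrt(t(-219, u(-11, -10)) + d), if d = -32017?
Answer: I*sqrt(32227) ≈ 179.52*I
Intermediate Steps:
sqrt(t(-219, u(-11, -10)) + d) = sqrt(-210 - 32017) = sqrt(-32227) = I*sqrt(32227)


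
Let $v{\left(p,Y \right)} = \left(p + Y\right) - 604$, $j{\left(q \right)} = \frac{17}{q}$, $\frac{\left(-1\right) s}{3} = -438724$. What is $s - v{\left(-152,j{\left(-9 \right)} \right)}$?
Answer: $\frac{11852369}{9} \approx 1.3169 \cdot 10^{6}$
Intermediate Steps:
$s = 1316172$ ($s = \left(-3\right) \left(-438724\right) = 1316172$)
$v{\left(p,Y \right)} = -604 + Y + p$ ($v{\left(p,Y \right)} = \left(Y + p\right) - 604 = -604 + Y + p$)
$s - v{\left(-152,j{\left(-9 \right)} \right)} = 1316172 - \left(-604 + \frac{17}{-9} - 152\right) = 1316172 - \left(-604 + 17 \left(- \frac{1}{9}\right) - 152\right) = 1316172 - \left(-604 - \frac{17}{9} - 152\right) = 1316172 - - \frac{6821}{9} = 1316172 + \frac{6821}{9} = \frac{11852369}{9}$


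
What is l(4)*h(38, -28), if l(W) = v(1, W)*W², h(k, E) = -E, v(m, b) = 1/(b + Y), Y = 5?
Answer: 448/9 ≈ 49.778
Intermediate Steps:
v(m, b) = 1/(5 + b) (v(m, b) = 1/(b + 5) = 1/(5 + b))
l(W) = W²/(5 + W)
l(4)*h(38, -28) = (4²/(5 + 4))*(-1*(-28)) = (16/9)*28 = 448/9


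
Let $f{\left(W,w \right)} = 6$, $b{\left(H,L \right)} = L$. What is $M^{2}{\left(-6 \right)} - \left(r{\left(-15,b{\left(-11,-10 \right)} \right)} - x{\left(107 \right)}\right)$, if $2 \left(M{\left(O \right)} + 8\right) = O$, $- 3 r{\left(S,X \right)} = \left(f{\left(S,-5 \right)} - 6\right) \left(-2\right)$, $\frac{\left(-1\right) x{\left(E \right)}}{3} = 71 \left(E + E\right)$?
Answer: $-45461$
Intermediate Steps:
$x{\left(E \right)} = - 426 E$ ($x{\left(E \right)} = - 3 \cdot 71 \left(E + E\right) = - 3 \cdot 71 \cdot 2 E = - 3 \cdot 142 E = - 426 E$)
$r{\left(S,X \right)} = 0$ ($r{\left(S,X \right)} = - \frac{\left(6 - 6\right) \left(-2\right)}{3} = - \frac{0 \left(-2\right)}{3} = \left(- \frac{1}{3}\right) 0 = 0$)
$M{\left(O \right)} = -8 + \frac{O}{2}$
$M^{2}{\left(-6 \right)} - \left(r{\left(-15,b{\left(-11,-10 \right)} \right)} - x{\left(107 \right)}\right) = \left(-8 + \frac{1}{2} \left(-6\right)\right)^{2} - \left(0 - \left(-426\right) 107\right) = \left(-8 - 3\right)^{2} - \left(0 - -45582\right) = \left(-11\right)^{2} - \left(0 + 45582\right) = 121 - 45582 = -45461$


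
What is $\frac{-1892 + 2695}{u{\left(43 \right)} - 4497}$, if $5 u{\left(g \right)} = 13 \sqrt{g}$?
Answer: $- \frac{90277275}{505567958} - \frac{52195 \sqrt{43}}{505567958} \approx -0.17924$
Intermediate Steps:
$u{\left(g \right)} = \frac{13 \sqrt{g}}{5}$
$\frac{-1892 + 2695}{u{\left(43 \right)} - 4497} = \frac{-1892 + 2695}{\frac{13 \sqrt{43}}{5} - 4497} = \frac{803}{-4497 + \frac{13 \sqrt{43}}{5}}$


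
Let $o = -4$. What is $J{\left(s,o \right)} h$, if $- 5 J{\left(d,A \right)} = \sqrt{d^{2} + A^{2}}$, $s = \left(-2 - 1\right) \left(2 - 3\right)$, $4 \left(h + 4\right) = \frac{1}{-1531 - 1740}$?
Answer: $\frac{52337}{13084} \approx 4.0001$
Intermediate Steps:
$h = - \frac{52337}{13084}$ ($h = -4 + \frac{1}{4 \left(-1531 - 1740\right)} = -4 + \frac{1}{4 \left(-3271\right)} = -4 + \frac{1}{4} \left(- \frac{1}{3271}\right) = -4 - \frac{1}{13084} = - \frac{52337}{13084} \approx -4.0001$)
$s = 3$ ($s = \left(-3\right) \left(-1\right) = 3$)
$J{\left(d,A \right)} = - \frac{\sqrt{A^{2} + d^{2}}}{5}$ ($J{\left(d,A \right)} = - \frac{\sqrt{d^{2} + A^{2}}}{5} = - \frac{\sqrt{A^{2} + d^{2}}}{5}$)
$J{\left(s,o \right)} h = - \frac{\sqrt{\left(-4\right)^{2} + 3^{2}}}{5} \left(- \frac{52337}{13084}\right) = - \frac{\sqrt{16 + 9}}{5} \left(- \frac{52337}{13084}\right) = - \frac{\sqrt{25}}{5} \left(- \frac{52337}{13084}\right) = \left(- \frac{1}{5}\right) 5 \left(- \frac{52337}{13084}\right) = \left(-1\right) \left(- \frac{52337}{13084}\right) = \frac{52337}{13084}$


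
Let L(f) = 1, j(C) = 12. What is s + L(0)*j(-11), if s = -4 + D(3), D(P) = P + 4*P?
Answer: 23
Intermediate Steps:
D(P) = 5*P
s = 11 (s = -4 + 5*3 = -4 + 15 = 11)
s + L(0)*j(-11) = 11 + 1*12 = 11 + 12 = 23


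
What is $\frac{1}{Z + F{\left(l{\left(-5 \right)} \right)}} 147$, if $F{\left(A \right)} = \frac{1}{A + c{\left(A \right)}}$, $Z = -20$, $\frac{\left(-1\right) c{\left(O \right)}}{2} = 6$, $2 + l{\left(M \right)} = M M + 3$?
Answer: $- \frac{686}{93} \approx -7.3763$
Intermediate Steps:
$l{\left(M \right)} = 1 + M^{2}$ ($l{\left(M \right)} = -2 + \left(M M + 3\right) = -2 + \left(M^{2} + 3\right) = -2 + \left(3 + M^{2}\right) = 1 + M^{2}$)
$c{\left(O \right)} = -12$ ($c{\left(O \right)} = \left(-2\right) 6 = -12$)
$F{\left(A \right)} = \frac{1}{-12 + A}$ ($F{\left(A \right)} = \frac{1}{A - 12} = \frac{1}{-12 + A}$)
$\frac{1}{Z + F{\left(l{\left(-5 \right)} \right)}} 147 = \frac{1}{-20 + \frac{1}{-12 + \left(1 + \left(-5\right)^{2}\right)}} 147 = \frac{1}{-20 + \frac{1}{-12 + \left(1 + 25\right)}} 147 = \frac{1}{-20 + \frac{1}{-12 + 26}} \cdot 147 = \frac{1}{-20 + \frac{1}{14}} \cdot 147 = \frac{1}{- \frac{279}{14}} \cdot 147 = \left(- \frac{14}{279}\right) 147 = - \frac{686}{93}$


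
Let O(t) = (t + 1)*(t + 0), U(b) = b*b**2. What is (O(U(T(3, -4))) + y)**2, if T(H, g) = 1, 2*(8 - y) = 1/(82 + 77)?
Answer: 10106041/101124 ≈ 99.937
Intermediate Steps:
y = 2543/318 (y = 8 - 1/(2*(82 + 77)) = 8 - 1/2/159 = 8 - 1/2*1/159 = 8 - 1/318 = 2543/318 ≈ 7.9969)
U(b) = b**3
O(t) = t*(1 + t) (O(t) = (1 + t)*t = t*(1 + t))
(O(U(T(3, -4))) + y)**2 = (1**3*(1 + 1**3) + 2543/318)**2 = (1*(1 + 1) + 2543/318)**2 = (1*2 + 2543/318)**2 = (2 + 2543/318)**2 = (3179/318)**2 = 10106041/101124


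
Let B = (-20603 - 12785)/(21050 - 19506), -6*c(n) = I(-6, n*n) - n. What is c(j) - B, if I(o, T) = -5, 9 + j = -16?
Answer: 21181/1158 ≈ 18.291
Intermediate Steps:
j = -25 (j = -9 - 16 = -25)
c(n) = ⅚ + n/6 (c(n) = -(-5 - n)/6 = ⅚ + n/6)
B = -8347/386 (B = -33388/1544 = -33388*1/1544 = -8347/386 ≈ -21.624)
c(j) - B = (⅚ + (⅙)*(-25)) - 1*(-8347/386) = (⅚ - 25/6) + 8347/386 = -10/3 + 8347/386 = 21181/1158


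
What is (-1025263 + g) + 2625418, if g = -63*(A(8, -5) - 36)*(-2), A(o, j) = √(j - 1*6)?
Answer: 1595619 + 126*I*√11 ≈ 1.5956e+6 + 417.89*I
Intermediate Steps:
A(o, j) = √(-6 + j) (A(o, j) = √(j - 6) = √(-6 + j))
g = -4536 + 126*I*√11 (g = -63*(√(-6 - 5) - 36)*(-2) = -63*(√(-11) - 36)*(-2) = -63*(I*√11 - 36)*(-2) = -63*(-36 + I*√11)*(-2) = (2268 - 63*I*√11)*(-2) = -4536 + 126*I*√11 ≈ -4536.0 + 417.89*I)
(-1025263 + g) + 2625418 = (-1025263 + (-4536 + 126*I*√11)) + 2625418 = (-1029799 + 126*I*√11) + 2625418 = 1595619 + 126*I*√11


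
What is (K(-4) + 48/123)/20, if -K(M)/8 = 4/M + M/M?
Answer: 4/205 ≈ 0.019512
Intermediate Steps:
K(M) = -8 - 32/M (K(M) = -8*(4/M + M/M) = -8*(4/M + 1) = -8*(1 + 4/M) = -8 - 32/M)
(K(-4) + 48/123)/20 = ((-8 - 32/(-4)) + 48/123)/20 = ((-8 - 32*(-1/4)) + 48*(1/123))*(1/20) = ((-8 + 8) + 16/41)*(1/20) = (0 + 16/41)*(1/20) = (16/41)*(1/20) = 4/205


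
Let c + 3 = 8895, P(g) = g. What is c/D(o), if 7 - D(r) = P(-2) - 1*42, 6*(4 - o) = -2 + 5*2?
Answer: 2964/17 ≈ 174.35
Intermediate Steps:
o = 8/3 (o = 4 - (-2 + 5*2)/6 = 4 - (-2 + 10)/6 = 4 - ⅙*8 = 4 - 4/3 = 8/3 ≈ 2.6667)
D(r) = 51 (D(r) = 7 - (-2 - 1*42) = 7 - (-2 - 42) = 7 - 1*(-44) = 7 + 44 = 51)
c = 8892 (c = -3 + 8895 = 8892)
c/D(o) = 8892/51 = 8892*(1/51) = 2964/17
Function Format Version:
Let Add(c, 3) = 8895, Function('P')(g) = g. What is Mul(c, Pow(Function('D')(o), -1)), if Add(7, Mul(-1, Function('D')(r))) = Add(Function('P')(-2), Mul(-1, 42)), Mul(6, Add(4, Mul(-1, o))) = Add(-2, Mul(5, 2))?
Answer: Rational(2964, 17) ≈ 174.35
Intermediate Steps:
o = Rational(8, 3) (o = Add(4, Mul(Rational(-1, 6), Add(-2, Mul(5, 2)))) = Add(4, Mul(Rational(-1, 6), Add(-2, 10))) = Add(4, Mul(Rational(-1, 6), 8)) = Add(4, Rational(-4, 3)) = Rational(8, 3) ≈ 2.6667)
Function('D')(r) = 51 (Function('D')(r) = Add(7, Mul(-1, Add(-2, Mul(-1, 42)))) = Add(7, Mul(-1, Add(-2, -42))) = Add(7, Mul(-1, -44)) = Add(7, 44) = 51)
c = 8892 (c = Add(-3, 8895) = 8892)
Mul(c, Pow(Function('D')(o), -1)) = Mul(8892, Pow(51, -1)) = Mul(8892, Rational(1, 51)) = Rational(2964, 17)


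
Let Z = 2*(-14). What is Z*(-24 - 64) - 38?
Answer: 2426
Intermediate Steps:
Z = -28
Z*(-24 - 64) - 38 = -28*(-24 - 64) - 38 = -28*(-88) - 38 = 2464 - 38 = 2426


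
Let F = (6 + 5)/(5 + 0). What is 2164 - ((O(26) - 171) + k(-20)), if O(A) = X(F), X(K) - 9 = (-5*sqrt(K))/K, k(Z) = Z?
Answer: 2346 + 5*sqrt(55)/11 ≈ 2349.4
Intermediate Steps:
F = 11/5 ≈ 2.2000
X(K) = 9 - 5/sqrt(K) (X(K) = 9 + (-5*sqrt(K))/K = 9 - 5/sqrt(K))
O(A) = 9 - 5*sqrt(55)/11
2164 - ((O(26) - 171) + k(-20)) = 2164 - (((9 - 5*sqrt(55)/11) - 171) - 20) = 2164 - ((-162 - 5*sqrt(55)/11) - 20) = 2164 - (-182 - 5*sqrt(55)/11) = 2164 + (182 + 5*sqrt(55)/11) = 2346 + 5*sqrt(55)/11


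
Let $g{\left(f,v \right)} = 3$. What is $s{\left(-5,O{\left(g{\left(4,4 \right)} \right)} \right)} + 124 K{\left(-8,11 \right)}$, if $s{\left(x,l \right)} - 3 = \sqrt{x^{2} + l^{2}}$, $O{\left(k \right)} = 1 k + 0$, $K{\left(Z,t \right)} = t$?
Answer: $1367 + \sqrt{34} \approx 1372.8$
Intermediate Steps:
$O{\left(k \right)} = k$ ($O{\left(k \right)} = k + 0 = k$)
$s{\left(x,l \right)} = 3 + \sqrt{l^{2} + x^{2}}$ ($s{\left(x,l \right)} = 3 + \sqrt{x^{2} + l^{2}} = 3 + \sqrt{l^{2} + x^{2}}$)
$s{\left(-5,O{\left(g{\left(4,4 \right)} \right)} \right)} + 124 K{\left(-8,11 \right)} = \left(3 + \sqrt{3^{2} + \left(-5\right)^{2}}\right) + 124 \cdot 11 = \left(3 + \sqrt{9 + 25}\right) + 1364 = \left(3 + \sqrt{34}\right) + 1364 = 1367 + \sqrt{34}$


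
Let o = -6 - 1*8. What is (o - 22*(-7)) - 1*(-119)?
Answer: 259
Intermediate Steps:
o = -14 (o = -6 - 8 = -14)
(o - 22*(-7)) - 1*(-119) = (-14 - 22*(-7)) - 1*(-119) = (-14 + 154) + 119 = 140 + 119 = 259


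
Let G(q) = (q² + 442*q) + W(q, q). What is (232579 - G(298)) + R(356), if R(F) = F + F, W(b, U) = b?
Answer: 12473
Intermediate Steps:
G(q) = q² + 443*q (G(q) = (q² + 442*q) + q = q² + 443*q)
R(F) = 2*F
(232579 - G(298)) + R(356) = (232579 - 298*(443 + 298)) + 2*356 = (232579 - 298*741) + 712 = (232579 - 1*220818) + 712 = (232579 - 220818) + 712 = 11761 + 712 = 12473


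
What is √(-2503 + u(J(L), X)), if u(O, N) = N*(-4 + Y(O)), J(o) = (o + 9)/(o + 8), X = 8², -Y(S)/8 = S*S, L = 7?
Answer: I*√751847/15 ≈ 57.806*I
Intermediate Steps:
Y(S) = -8*S² (Y(S) = -8*S*S = -8*S²)
X = 64
J(o) = (9 + o)/(8 + o)
u(O, N) = N*(-4 - 8*O²)
√(-2503 + u(J(L), X)) = √(-2503 - 4*64*(1 + 2*((9 + 7)/(8 + 7))²)) = √(-2503 - 4*64*(1 + 2*(16/15)²)) = √(-2503 - 4*64*(1 + 2*(256/225))) = √(-2503 - 4*64*(1 + 512/225)) = √(-2503 - 4*64*737/225) = √(-2503 - 188672/225) = √(-751847/225) = I*√751847/15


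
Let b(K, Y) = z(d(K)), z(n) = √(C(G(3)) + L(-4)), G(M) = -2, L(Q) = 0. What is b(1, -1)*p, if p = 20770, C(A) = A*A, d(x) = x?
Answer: 41540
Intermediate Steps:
C(A) = A²
z(n) = 2 (z(n) = √((-2)² + 0) = √(4 + 0) = √4 = 2)
b(K, Y) = 2
b(1, -1)*p = 2*20770 = 41540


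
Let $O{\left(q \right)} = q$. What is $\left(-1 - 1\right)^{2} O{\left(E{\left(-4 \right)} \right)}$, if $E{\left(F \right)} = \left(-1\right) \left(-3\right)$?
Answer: $12$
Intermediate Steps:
$E{\left(F \right)} = 3$
$\left(-1 - 1\right)^{2} O{\left(E{\left(-4 \right)} \right)} = \left(-1 - 1\right)^{2} \cdot 3 = \left(-2\right)^{2} \cdot 3 = 4 \cdot 3 = 12$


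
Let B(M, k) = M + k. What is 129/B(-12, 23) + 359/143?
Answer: 2036/143 ≈ 14.238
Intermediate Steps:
129/B(-12, 23) + 359/143 = 129/(-12 + 23) + 359/143 = 129/11 + 359*(1/143) = 129*(1/11) + 359/143 = 129/11 + 359/143 = 2036/143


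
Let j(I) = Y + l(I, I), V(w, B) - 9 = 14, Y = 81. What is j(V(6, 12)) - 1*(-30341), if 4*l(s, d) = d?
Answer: 121711/4 ≈ 30428.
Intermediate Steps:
V(w, B) = 23 (V(w, B) = 9 + 14 = 23)
l(s, d) = d/4
j(I) = 81 + I/4
j(V(6, 12)) - 1*(-30341) = (81 + (¼)*23) - 1*(-30341) = (81 + 23/4) + 30341 = 347/4 + 30341 = 121711/4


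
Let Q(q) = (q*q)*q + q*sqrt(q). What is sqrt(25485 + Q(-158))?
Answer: sqrt(-3918827 - 158*I*sqrt(158)) ≈ 0.502 - 1979.6*I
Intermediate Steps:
Q(q) = q**3 + q**(3/2) (Q(q) = q**2*q + q**(3/2) = q**3 + q**(3/2))
sqrt(25485 + Q(-158)) = sqrt(25485 + ((-158)**3 + (-158)**(3/2))) = sqrt(25485 + (-3944312 - 158*I*sqrt(158))) = sqrt(-3918827 - 158*I*sqrt(158))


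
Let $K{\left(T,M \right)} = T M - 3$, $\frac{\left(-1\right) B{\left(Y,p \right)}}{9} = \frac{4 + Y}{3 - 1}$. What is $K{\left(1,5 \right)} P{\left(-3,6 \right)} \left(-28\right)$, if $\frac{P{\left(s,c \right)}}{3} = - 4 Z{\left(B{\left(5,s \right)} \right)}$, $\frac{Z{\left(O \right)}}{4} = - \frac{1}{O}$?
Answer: $\frac{1792}{27} \approx 66.37$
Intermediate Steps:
$B{\left(Y,p \right)} = -18 - \frac{9 Y}{2}$ ($B{\left(Y,p \right)} = - 9 \frac{4 + Y}{3 - 1} = - 9 \frac{4 + Y}{2} = - 9 \left(4 + Y\right) \frac{1}{2} = - 9 \left(2 + \frac{Y}{2}\right) = -18 - \frac{9 Y}{2}$)
$K{\left(T,M \right)} = -3 + M T$ ($K{\left(T,M \right)} = M T - 3 = -3 + M T$)
$Z{\left(O \right)} = - \frac{4}{O}$ ($Z{\left(O \right)} = 4 \left(- \frac{1}{O}\right) = - \frac{4}{O}$)
$P{\left(s,c \right)} = - \frac{32}{27}$ ($P{\left(s,c \right)} = 3 \left(- 4 \left(- \frac{4}{-18 - \frac{45}{2}}\right)\right) = 3 \left(- 4 \left(- \frac{4}{- \frac{81}{2}}\right)\right) = 3 \left(- 4 \left(\left(-4\right) \left(- \frac{2}{81}\right)\right)\right) = 3 \left(\left(-4\right) \frac{8}{81}\right) = 3 \left(- \frac{32}{81}\right) = - \frac{32}{27}$)
$K{\left(1,5 \right)} P{\left(-3,6 \right)} \left(-28\right) = \left(-3 + 5 \cdot 1\right) \left(- \frac{32}{27}\right) \left(-28\right) = \left(-3 + 5\right) \left(- \frac{32}{27}\right) \left(-28\right) = 2 \left(- \frac{32}{27}\right) \left(-28\right) = \left(- \frac{64}{27}\right) \left(-28\right) = \frac{1792}{27}$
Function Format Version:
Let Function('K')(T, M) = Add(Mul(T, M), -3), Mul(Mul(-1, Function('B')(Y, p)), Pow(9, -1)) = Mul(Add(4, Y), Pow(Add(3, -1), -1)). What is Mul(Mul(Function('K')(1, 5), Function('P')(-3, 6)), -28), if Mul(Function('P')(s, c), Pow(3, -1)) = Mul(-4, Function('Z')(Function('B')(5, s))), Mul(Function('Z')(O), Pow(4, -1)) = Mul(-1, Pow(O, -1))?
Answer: Rational(1792, 27) ≈ 66.370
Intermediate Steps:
Function('B')(Y, p) = Add(-18, Mul(Rational(-9, 2), Y)) (Function('B')(Y, p) = Mul(-9, Mul(Add(4, Y), Pow(Add(3, -1), -1))) = Mul(-9, Mul(Add(4, Y), Pow(2, -1))) = Mul(-9, Mul(Add(4, Y), Rational(1, 2))) = Mul(-9, Add(2, Mul(Rational(1, 2), Y))) = Add(-18, Mul(Rational(-9, 2), Y)))
Function('K')(T, M) = Add(-3, Mul(M, T)) (Function('K')(T, M) = Add(Mul(M, T), -3) = Add(-3, Mul(M, T)))
Function('Z')(O) = Mul(-4, Pow(O, -1)) (Function('Z')(O) = Mul(4, Mul(-1, Pow(O, -1))) = Mul(-4, Pow(O, -1)))
Function('P')(s, c) = Rational(-32, 27) (Function('P')(s, c) = Mul(3, Mul(-4, Mul(-4, Pow(Add(-18, Mul(Rational(-9, 2), 5)), -1)))) = Mul(3, Mul(-4, Mul(-4, Pow(Add(-18, Rational(-45, 2)), -1)))) = Mul(3, Mul(-4, Mul(-4, Pow(Rational(-81, 2), -1)))) = Mul(3, Mul(-4, Mul(-4, Rational(-2, 81)))) = Mul(3, Mul(-4, Rational(8, 81))) = Mul(3, Rational(-32, 81)) = Rational(-32, 27))
Mul(Mul(Function('K')(1, 5), Function('P')(-3, 6)), -28) = Mul(Mul(Add(-3, Mul(5, 1)), Rational(-32, 27)), -28) = Mul(Mul(Add(-3, 5), Rational(-32, 27)), -28) = Mul(Mul(2, Rational(-32, 27)), -28) = Mul(Rational(-64, 27), -28) = Rational(1792, 27)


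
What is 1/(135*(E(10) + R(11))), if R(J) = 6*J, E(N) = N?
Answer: 1/10260 ≈ 9.7466e-5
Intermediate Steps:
1/(135*(E(10) + R(11))) = 1/(135*(10 + 6*11)) = 1/(135*(10 + 66)) = 1/(135*76) = 1/10260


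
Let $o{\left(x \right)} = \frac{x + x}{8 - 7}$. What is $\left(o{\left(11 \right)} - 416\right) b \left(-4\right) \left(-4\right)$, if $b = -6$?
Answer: $37824$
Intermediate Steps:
$o{\left(x \right)} = 2 x$ ($o{\left(x \right)} = \frac{2 x}{1} = 2 x 1 = 2 x$)
$\left(o{\left(11 \right)} - 416\right) b \left(-4\right) \left(-4\right) = \left(2 \cdot 11 - 416\right) \left(-6\right) \left(-4\right) \left(-4\right) = \left(22 - 416\right) 24 \left(-4\right) = \left(-394\right) \left(-96\right) = 37824$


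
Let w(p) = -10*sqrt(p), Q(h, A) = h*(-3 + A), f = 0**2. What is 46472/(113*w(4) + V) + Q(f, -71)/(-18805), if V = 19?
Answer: -46472/2241 ≈ -20.737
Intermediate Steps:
f = 0
46472/(113*w(4) + V) + Q(f, -71)/(-18805) = 46472/(113*(-10*sqrt(4)) + 19) + (0*(-3 - 71))/(-18805) = 46472/(113*(-10*2) + 19) + (0*(-74))*(-1/18805) = 46472/(113*(-20) + 19) + 0*(-1/18805) = 46472/(-2260 + 19) + 0 = 46472/(-2241) + 0 = 46472*(-1/2241) + 0 = -46472/2241 + 0 = -46472/2241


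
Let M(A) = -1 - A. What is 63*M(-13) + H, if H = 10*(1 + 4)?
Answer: 806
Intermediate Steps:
H = 50 (H = 10*5 = 50)
63*M(-13) + H = 63*(-1 - 1*(-13)) + 50 = 63*(-1 + 13) + 50 = 63*12 + 50 = 756 + 50 = 806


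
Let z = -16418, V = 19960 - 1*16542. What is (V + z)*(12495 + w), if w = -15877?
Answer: 43966000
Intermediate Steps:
V = 3418 (V = 19960 - 16542 = 3418)
(V + z)*(12495 + w) = (3418 - 16418)*(12495 - 15877) = -13000*(-3382) = 43966000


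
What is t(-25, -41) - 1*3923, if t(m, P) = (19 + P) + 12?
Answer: -3933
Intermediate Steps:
t(m, P) = 31 + P
t(-25, -41) - 1*3923 = (31 - 41) - 1*3923 = -10 - 3923 = -3933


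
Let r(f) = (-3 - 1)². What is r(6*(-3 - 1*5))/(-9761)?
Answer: -16/9761 ≈ -0.0016392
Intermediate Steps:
r(f) = 16 (r(f) = (-4)² = 16)
r(6*(-3 - 1*5))/(-9761) = 16/(-9761) = 16*(-1/9761) = -16/9761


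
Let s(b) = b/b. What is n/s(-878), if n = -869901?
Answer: -869901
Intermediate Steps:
s(b) = 1
n/s(-878) = -869901/1 = -869901*1 = -869901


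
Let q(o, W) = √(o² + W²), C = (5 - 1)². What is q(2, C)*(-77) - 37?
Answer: -37 - 154*√65 ≈ -1278.6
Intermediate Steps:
C = 16 (C = 4² = 16)
q(o, W) = √(W² + o²)
q(2, C)*(-77) - 37 = √(16² + 2²)*(-77) - 37 = √(256 + 4)*(-77) - 37 = √260*(-77) - 37 = (2*√65)*(-77) - 37 = -154*√65 - 37 = -37 - 154*√65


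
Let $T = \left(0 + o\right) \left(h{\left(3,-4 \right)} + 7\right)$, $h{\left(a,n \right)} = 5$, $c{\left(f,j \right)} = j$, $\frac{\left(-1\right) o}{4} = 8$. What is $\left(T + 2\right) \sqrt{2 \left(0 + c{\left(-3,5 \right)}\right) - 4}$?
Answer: $- 382 \sqrt{6} \approx -935.71$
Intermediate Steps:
$o = -32$ ($o = \left(-4\right) 8 = -32$)
$T = -384$ ($T = \left(0 - 32\right) \left(5 + 7\right) = \left(-32\right) 12 = -384$)
$\left(T + 2\right) \sqrt{2 \left(0 + c{\left(-3,5 \right)}\right) - 4} = \left(-384 + 2\right) \sqrt{2 \left(0 + 5\right) - 4} = - 382 \sqrt{2 \cdot 5 - 4} = - 382 \sqrt{10 - 4} = - 382 \sqrt{6}$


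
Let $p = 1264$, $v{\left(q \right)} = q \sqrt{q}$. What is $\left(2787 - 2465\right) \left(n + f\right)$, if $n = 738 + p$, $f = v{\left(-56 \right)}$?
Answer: $644644 - 36064 i \sqrt{14} \approx 6.4464 \cdot 10^{5} - 1.3494 \cdot 10^{5} i$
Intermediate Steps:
$v{\left(q \right)} = q^{\frac{3}{2}}$
$f = - 112 i \sqrt{14}$ ($f = \left(-56\right)^{\frac{3}{2}} = - 112 i \sqrt{14} \approx - 419.07 i$)
$n = 2002$ ($n = 738 + 1264 = 2002$)
$\left(2787 - 2465\right) \left(n + f\right) = \left(2787 - 2465\right) \left(2002 - 112 i \sqrt{14}\right) = 322 \left(2002 - 112 i \sqrt{14}\right) = 644644 - 36064 i \sqrt{14}$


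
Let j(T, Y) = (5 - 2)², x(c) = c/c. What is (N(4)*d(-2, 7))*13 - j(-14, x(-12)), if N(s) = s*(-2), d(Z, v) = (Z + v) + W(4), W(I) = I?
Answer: -945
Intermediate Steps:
x(c) = 1
j(T, Y) = 9 (j(T, Y) = 3² = 9)
d(Z, v) = 4 + Z + v (d(Z, v) = (Z + v) + 4 = 4 + Z + v)
N(s) = -2*s
(N(4)*d(-2, 7))*13 - j(-14, x(-12)) = ((-2*4)*(4 - 2 + 7))*13 - 1*9 = -8*9*13 - 9 = -72*13 - 9 = -936 - 9 = -945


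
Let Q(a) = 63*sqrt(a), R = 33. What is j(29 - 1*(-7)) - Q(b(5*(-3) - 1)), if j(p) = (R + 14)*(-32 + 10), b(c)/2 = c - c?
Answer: -1034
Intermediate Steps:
b(c) = 0 (b(c) = 2*(c - c) = 2*0 = 0)
j(p) = -1034 (j(p) = (33 + 14)*(-32 + 10) = 47*(-22) = -1034)
j(29 - 1*(-7)) - Q(b(5*(-3) - 1)) = -1034 - 63*sqrt(0) = -1034 - 63*0 = -1034 - 1*0 = -1034 + 0 = -1034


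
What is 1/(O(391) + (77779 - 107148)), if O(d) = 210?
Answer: -1/29159 ≈ -3.4295e-5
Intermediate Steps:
1/(O(391) + (77779 - 107148)) = 1/(210 + (77779 - 107148)) = 1/(210 - 29369) = 1/(-29159) = -1/29159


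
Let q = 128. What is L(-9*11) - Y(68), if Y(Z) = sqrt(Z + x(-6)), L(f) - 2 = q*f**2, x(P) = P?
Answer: 1254530 - sqrt(62) ≈ 1.2545e+6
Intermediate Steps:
L(f) = 2 + 128*f**2
Y(Z) = sqrt(-6 + Z) (Y(Z) = sqrt(Z - 6) = sqrt(-6 + Z))
L(-9*11) - Y(68) = (2 + 128*(-9*11)**2) - sqrt(-6 + 68) = (2 + 128*(-99)**2) - sqrt(62) = (2 + 128*9801) - sqrt(62) = (2 + 1254528) - sqrt(62) = 1254530 - sqrt(62)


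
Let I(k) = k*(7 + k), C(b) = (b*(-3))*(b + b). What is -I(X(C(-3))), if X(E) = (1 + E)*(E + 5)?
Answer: -6762588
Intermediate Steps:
C(b) = -6*b² (C(b) = (-3*b)*(2*b) = -6*b²)
X(E) = (1 + E)*(5 + E)
-I(X(C(-3))) = -(5 + (-6*(-3)²)² + 6*(-6*(-3)²))*(7 + (5 + (-6*(-3)²)² + 6*(-6*(-3)²))) = -(5 + (-6*9)² + 6*(-6*9))*(7 + (5 + (-6*9)² + 6*(-6*9))) = -(5 + (-54)² + 6*(-54))*(7 + (5 + (-54)² + 6*(-54))) = -(5 + 2916 - 324)*(7 + (5 + 2916 - 324)) = -2597*(7 + 2597) = -2597*2604 = -1*6762588 = -6762588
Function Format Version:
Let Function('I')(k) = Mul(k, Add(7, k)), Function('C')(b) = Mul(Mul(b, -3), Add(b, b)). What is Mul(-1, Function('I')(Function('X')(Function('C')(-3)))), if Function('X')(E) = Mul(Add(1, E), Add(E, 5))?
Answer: -6762588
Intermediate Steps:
Function('C')(b) = Mul(-6, Pow(b, 2)) (Function('C')(b) = Mul(Mul(-3, b), Mul(2, b)) = Mul(-6, Pow(b, 2)))
Function('X')(E) = Mul(Add(1, E), Add(5, E))
Mul(-1, Function('I')(Function('X')(Function('C')(-3)))) = Mul(-1, Mul(Add(5, Pow(Mul(-6, Pow(-3, 2)), 2), Mul(6, Mul(-6, Pow(-3, 2)))), Add(7, Add(5, Pow(Mul(-6, Pow(-3, 2)), 2), Mul(6, Mul(-6, Pow(-3, 2))))))) = Mul(-1, Mul(Add(5, Pow(Mul(-6, 9), 2), Mul(6, Mul(-6, 9))), Add(7, Add(5, Pow(Mul(-6, 9), 2), Mul(6, Mul(-6, 9)))))) = Mul(-1, Mul(Add(5, Pow(-54, 2), Mul(6, -54)), Add(7, Add(5, Pow(-54, 2), Mul(6, -54))))) = Mul(-1, Mul(Add(5, 2916, -324), Add(7, Add(5, 2916, -324)))) = Mul(-1, Mul(2597, Add(7, 2597))) = Mul(-1, Mul(2597, 2604)) = Mul(-1, 6762588) = -6762588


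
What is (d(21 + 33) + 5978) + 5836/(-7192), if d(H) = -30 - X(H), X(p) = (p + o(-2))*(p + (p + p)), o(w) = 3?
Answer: -5909687/1798 ≈ -3286.8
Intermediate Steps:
X(p) = 3*p*(3 + p) (X(p) = (p + 3)*(p + (p + p)) = (3 + p)*(p + 2*p) = (3 + p)*(3*p) = 3*p*(3 + p))
d(H) = -30 - 3*H*(3 + H)
(d(21 + 33) + 5978) + 5836/(-7192) = ((-30 - 3*(21 + 33)*(3 + (21 + 33))) + 5978) + 5836/(-7192) = ((-30 - 3*54*(3 + 54)) + 5978) + 5836*(-1/7192) = ((-30 - 3*54*57) + 5978) - 1459/1798 = ((-30 - 9234) + 5978) - 1459/1798 = (-9264 + 5978) - 1459/1798 = -3286 - 1459/1798 = -5909687/1798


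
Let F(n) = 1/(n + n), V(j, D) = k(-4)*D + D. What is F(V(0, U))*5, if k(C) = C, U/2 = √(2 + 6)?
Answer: -5*√2/48 ≈ -0.14731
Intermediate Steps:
U = 4*√2 (U = 2*√(2 + 6) = 2*√8 = 2*(2*√2) = 4*√2 ≈ 5.6569)
V(j, D) = -3*D (V(j, D) = -4*D + D = -3*D)
F(n) = 1/(2*n)
F(V(0, U))*5 = (1/(2*((-12*√2))))*5 = ((-√2/24)/2)*5 = -√2/48*5 = -5*√2/48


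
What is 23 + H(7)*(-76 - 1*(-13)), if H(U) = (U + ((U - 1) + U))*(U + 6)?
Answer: -16357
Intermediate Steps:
H(U) = (-1 + 3*U)*(6 + U) (H(U) = (U + ((-1 + U) + U))*(6 + U) = (U + (-1 + 2*U))*(6 + U) = (-1 + 3*U)*(6 + U))
23 + H(7)*(-76 - 1*(-13)) = 23 + (-6 + 3*7² + 17*7)*(-76 - 1*(-13)) = 23 + (-6 + 3*49 + 119)*(-76 + 13) = 23 + (-6 + 147 + 119)*(-63) = 23 + 260*(-63) = 23 - 16380 = -16357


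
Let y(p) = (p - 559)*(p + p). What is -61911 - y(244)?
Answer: 91809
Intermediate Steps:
y(p) = 2*p*(-559 + p) (y(p) = (-559 + p)*(2*p) = 2*p*(-559 + p))
-61911 - y(244) = -61911 - 2*244*(-559 + 244) = -61911 - 2*244*(-315) = -61911 - 1*(-153720) = -61911 + 153720 = 91809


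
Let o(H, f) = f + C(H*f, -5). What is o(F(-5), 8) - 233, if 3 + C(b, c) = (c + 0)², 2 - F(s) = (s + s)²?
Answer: -203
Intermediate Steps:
F(s) = 2 - 4*s² (F(s) = 2 - (s + s)² = 2 - (2*s)² = 2 - 4*s²)
C(b, c) = -3 + c² (C(b, c) = -3 + (c + 0)² = -3 + c²)
o(H, f) = 22 + f (o(H, f) = f + (-3 + (-5)²) = f + (-3 + 25) = f + 22 = 22 + f)
o(F(-5), 8) - 233 = (22 + 8) - 233 = 30 - 233 = -203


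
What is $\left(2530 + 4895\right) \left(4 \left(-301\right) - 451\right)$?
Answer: $-12288375$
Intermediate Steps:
$\left(2530 + 4895\right) \left(4 \left(-301\right) - 451\right) = 7425 \left(-1204 - 451\right) = 7425 \left(-1655\right) = -12288375$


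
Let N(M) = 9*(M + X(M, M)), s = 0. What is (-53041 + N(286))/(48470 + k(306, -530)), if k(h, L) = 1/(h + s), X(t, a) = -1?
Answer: -15445656/14831821 ≈ -1.0414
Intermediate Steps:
N(M) = -9 + 9*M (N(M) = 9*(M - 1) = 9*(-1 + M) = -9 + 9*M)
k(h, L) = 1/h (k(h, L) = 1/(h + 0) = 1/h)
(-53041 + N(286))/(48470 + k(306, -530)) = (-53041 + (-9 + 9*286))/(48470 + 1/306) = (-53041 + (-9 + 2574))/(48470 + 1/306) = (-53041 + 2565)/(14831821/306) = -50476*306/14831821 = -15445656/14831821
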